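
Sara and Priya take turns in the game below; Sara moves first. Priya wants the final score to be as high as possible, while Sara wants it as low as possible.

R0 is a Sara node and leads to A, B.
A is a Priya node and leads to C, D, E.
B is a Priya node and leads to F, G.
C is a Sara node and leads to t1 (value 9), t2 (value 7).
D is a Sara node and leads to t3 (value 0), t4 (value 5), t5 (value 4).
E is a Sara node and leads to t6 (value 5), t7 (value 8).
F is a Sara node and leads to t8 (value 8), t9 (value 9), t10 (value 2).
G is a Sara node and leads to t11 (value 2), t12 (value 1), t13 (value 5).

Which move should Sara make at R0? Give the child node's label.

C (Sara): min(9, 7) = 7
D (Sara): min(0, 5, 4) = 0
E (Sara): min(5, 8) = 5
A (Priya): max(7, 0, 5) = 7
F (Sara): min(8, 9, 2) = 2
G (Sara): min(2, 1, 5) = 1
B (Priya): max(2, 1) = 2
R0 (Sara): min(7, 2) = 2
Sara at R0 wants the lowest of {A=7, B=2}, so chooses B.

B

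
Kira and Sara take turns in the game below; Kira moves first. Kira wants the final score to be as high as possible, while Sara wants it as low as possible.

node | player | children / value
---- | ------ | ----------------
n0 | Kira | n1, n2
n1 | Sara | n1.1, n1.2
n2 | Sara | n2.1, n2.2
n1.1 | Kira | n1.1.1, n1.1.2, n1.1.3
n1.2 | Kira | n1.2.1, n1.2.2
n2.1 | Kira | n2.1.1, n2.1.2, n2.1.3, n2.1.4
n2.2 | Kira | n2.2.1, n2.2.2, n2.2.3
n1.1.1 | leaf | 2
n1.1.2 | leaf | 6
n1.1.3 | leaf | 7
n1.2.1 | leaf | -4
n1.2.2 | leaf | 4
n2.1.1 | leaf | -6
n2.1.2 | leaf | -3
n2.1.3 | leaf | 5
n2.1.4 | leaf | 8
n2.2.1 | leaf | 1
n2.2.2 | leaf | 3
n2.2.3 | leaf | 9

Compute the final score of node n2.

n2.1 (Kira): max(-6, -3, 5, 8) = 8
n2.2 (Kira): max(1, 3, 9) = 9
n2 (Sara): min(8, 9) = 8

8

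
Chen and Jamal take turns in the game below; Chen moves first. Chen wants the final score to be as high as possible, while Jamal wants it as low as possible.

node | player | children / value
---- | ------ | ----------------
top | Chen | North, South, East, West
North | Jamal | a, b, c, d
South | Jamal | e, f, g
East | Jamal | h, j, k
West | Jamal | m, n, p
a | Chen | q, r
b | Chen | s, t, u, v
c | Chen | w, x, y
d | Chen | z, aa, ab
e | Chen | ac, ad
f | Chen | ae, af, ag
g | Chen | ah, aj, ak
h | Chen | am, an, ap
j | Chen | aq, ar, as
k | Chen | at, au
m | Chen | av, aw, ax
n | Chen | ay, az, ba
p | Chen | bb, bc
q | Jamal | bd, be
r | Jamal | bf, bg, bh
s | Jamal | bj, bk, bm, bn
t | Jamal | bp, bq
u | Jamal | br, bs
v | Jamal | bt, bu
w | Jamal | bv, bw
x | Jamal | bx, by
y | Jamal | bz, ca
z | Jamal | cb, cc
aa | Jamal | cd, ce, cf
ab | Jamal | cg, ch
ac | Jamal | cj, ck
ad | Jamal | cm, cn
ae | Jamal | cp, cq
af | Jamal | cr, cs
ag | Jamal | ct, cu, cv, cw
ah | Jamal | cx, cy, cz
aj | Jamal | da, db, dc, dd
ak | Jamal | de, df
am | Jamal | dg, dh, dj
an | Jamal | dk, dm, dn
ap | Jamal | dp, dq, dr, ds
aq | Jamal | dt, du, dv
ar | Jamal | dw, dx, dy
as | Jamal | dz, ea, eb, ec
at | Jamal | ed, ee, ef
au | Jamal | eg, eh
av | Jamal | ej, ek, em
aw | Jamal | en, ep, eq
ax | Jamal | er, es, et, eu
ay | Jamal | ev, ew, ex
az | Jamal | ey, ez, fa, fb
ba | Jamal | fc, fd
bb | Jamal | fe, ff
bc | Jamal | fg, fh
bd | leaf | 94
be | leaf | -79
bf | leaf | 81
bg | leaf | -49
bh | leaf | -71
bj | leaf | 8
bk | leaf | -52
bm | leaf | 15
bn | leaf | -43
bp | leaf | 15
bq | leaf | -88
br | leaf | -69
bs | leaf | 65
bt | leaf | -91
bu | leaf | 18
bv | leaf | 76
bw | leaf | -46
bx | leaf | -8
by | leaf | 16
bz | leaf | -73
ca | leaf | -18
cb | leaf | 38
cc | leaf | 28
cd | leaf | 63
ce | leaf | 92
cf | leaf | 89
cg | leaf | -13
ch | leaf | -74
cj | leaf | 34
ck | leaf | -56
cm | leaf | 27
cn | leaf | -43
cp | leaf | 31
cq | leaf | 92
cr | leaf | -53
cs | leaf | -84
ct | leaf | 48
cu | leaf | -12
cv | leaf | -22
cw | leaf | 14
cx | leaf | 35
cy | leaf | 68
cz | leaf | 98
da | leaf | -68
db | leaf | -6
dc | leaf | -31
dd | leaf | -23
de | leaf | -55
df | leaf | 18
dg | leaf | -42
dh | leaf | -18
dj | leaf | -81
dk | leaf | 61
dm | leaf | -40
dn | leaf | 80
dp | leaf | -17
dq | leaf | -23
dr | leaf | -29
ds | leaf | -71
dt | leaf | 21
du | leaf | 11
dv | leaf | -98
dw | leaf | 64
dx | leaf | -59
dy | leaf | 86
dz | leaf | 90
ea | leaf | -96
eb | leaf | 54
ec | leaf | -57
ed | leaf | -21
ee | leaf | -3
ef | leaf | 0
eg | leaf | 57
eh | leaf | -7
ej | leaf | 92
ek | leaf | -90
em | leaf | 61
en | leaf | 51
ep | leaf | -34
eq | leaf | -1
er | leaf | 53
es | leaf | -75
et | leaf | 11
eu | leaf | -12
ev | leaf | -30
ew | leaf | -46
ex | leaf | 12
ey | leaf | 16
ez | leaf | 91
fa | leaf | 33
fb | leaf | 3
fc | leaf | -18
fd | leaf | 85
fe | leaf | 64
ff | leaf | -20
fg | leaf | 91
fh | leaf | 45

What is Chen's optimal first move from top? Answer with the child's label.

West

q (Jamal): min(94, -79) = -79
r (Jamal): min(81, -49, -71) = -71
a (Chen): max(-79, -71) = -71
s (Jamal): min(8, -52, 15, -43) = -52
t (Jamal): min(15, -88) = -88
u (Jamal): min(-69, 65) = -69
v (Jamal): min(-91, 18) = -91
b (Chen): max(-52, -88, -69, -91) = -52
w (Jamal): min(76, -46) = -46
x (Jamal): min(-8, 16) = -8
y (Jamal): min(-73, -18) = -73
c (Chen): max(-46, -8, -73) = -8
z (Jamal): min(38, 28) = 28
aa (Jamal): min(63, 92, 89) = 63
ab (Jamal): min(-13, -74) = -74
d (Chen): max(28, 63, -74) = 63
North (Jamal): min(-71, -52, -8, 63) = -71
ac (Jamal): min(34, -56) = -56
ad (Jamal): min(27, -43) = -43
e (Chen): max(-56, -43) = -43
ae (Jamal): min(31, 92) = 31
af (Jamal): min(-53, -84) = -84
ag (Jamal): min(48, -12, -22, 14) = -22
f (Chen): max(31, -84, -22) = 31
ah (Jamal): min(35, 68, 98) = 35
aj (Jamal): min(-68, -6, -31, -23) = -68
ak (Jamal): min(-55, 18) = -55
g (Chen): max(35, -68, -55) = 35
South (Jamal): min(-43, 31, 35) = -43
am (Jamal): min(-42, -18, -81) = -81
an (Jamal): min(61, -40, 80) = -40
ap (Jamal): min(-17, -23, -29, -71) = -71
h (Chen): max(-81, -40, -71) = -40
aq (Jamal): min(21, 11, -98) = -98
ar (Jamal): min(64, -59, 86) = -59
as (Jamal): min(90, -96, 54, -57) = -96
j (Chen): max(-98, -59, -96) = -59
at (Jamal): min(-21, -3, 0) = -21
au (Jamal): min(57, -7) = -7
k (Chen): max(-21, -7) = -7
East (Jamal): min(-40, -59, -7) = -59
av (Jamal): min(92, -90, 61) = -90
aw (Jamal): min(51, -34, -1) = -34
ax (Jamal): min(53, -75, 11, -12) = -75
m (Chen): max(-90, -34, -75) = -34
ay (Jamal): min(-30, -46, 12) = -46
az (Jamal): min(16, 91, 33, 3) = 3
ba (Jamal): min(-18, 85) = -18
n (Chen): max(-46, 3, -18) = 3
bb (Jamal): min(64, -20) = -20
bc (Jamal): min(91, 45) = 45
p (Chen): max(-20, 45) = 45
West (Jamal): min(-34, 3, 45) = -34
top (Chen): max(-71, -43, -59, -34) = -34
Chen at top wants the highest of {North=-71, South=-43, East=-59, West=-34}, so chooses West.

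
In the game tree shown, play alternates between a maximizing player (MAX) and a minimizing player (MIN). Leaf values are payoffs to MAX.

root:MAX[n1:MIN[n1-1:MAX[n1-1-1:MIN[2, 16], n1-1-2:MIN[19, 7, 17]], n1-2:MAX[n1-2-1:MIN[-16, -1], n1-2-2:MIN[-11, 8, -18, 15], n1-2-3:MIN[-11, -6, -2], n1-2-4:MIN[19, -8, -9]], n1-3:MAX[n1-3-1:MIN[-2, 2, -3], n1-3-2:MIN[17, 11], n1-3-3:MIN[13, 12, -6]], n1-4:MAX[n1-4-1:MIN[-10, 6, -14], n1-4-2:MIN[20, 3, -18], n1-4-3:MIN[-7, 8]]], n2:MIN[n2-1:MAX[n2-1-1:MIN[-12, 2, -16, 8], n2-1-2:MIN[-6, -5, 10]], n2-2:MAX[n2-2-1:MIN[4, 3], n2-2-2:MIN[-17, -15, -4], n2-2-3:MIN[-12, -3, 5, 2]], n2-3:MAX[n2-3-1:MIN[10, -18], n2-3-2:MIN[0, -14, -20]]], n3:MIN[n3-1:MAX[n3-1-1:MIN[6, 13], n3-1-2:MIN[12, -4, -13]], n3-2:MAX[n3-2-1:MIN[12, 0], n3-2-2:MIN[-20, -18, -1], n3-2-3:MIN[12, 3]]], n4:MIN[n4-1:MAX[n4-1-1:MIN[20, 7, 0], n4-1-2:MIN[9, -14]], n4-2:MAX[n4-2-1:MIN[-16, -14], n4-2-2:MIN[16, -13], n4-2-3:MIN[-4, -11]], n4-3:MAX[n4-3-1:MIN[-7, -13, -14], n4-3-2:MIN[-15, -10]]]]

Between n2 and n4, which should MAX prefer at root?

n4

n2-1-1 (MIN): min(-12, 2, -16, 8) = -16
n2-1-2 (MIN): min(-6, -5, 10) = -6
n2-1 (MAX): max(-16, -6) = -6
n2-2-1 (MIN): min(4, 3) = 3
n2-2-2 (MIN): min(-17, -15, -4) = -17
n2-2-3 (MIN): min(-12, -3, 5, 2) = -12
n2-2 (MAX): max(3, -17, -12) = 3
n2-3-1 (MIN): min(10, -18) = -18
n2-3-2 (MIN): min(0, -14, -20) = -20
n2-3 (MAX): max(-18, -20) = -18
n2 (MIN): min(-6, 3, -18) = -18
n4-1-1 (MIN): min(20, 7, 0) = 0
n4-1-2 (MIN): min(9, -14) = -14
n4-1 (MAX): max(0, -14) = 0
n4-2-1 (MIN): min(-16, -14) = -16
n4-2-2 (MIN): min(16, -13) = -13
n4-2-3 (MIN): min(-4, -11) = -11
n4-2 (MAX): max(-16, -13, -11) = -11
n4-3-1 (MIN): min(-7, -13, -14) = -14
n4-3-2 (MIN): min(-15, -10) = -15
n4-3 (MAX): max(-14, -15) = -14
n4 (MIN): min(0, -11, -14) = -14
MAX prefers the higher value; n2=-18, n4=-14. n4 is better since -14 > -18.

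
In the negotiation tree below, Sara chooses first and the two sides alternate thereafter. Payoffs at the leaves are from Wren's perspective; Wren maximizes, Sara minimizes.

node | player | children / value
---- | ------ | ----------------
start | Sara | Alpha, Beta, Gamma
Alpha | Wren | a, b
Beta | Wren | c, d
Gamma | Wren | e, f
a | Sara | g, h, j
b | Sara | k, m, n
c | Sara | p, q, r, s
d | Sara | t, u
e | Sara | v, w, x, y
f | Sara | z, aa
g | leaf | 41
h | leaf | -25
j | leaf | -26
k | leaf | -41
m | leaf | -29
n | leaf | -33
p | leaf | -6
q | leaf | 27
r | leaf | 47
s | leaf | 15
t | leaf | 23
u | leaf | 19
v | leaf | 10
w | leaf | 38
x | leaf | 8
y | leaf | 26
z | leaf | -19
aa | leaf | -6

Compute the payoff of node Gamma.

8

e (Sara): min(10, 38, 8, 26) = 8
f (Sara): min(-19, -6) = -19
Gamma (Wren): max(8, -19) = 8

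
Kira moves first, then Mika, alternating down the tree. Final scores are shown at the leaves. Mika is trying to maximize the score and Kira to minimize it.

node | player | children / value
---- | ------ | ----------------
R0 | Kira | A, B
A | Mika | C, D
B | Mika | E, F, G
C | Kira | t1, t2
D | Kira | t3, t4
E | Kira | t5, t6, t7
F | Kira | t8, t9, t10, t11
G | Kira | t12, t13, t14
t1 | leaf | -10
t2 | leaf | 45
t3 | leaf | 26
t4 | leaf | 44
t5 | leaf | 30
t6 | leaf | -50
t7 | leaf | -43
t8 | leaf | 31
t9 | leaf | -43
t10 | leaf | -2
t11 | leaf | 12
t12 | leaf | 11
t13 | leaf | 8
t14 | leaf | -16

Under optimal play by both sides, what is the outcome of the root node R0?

C (Kira): min(-10, 45) = -10
D (Kira): min(26, 44) = 26
A (Mika): max(-10, 26) = 26
E (Kira): min(30, -50, -43) = -50
F (Kira): min(31, -43, -2, 12) = -43
G (Kira): min(11, 8, -16) = -16
B (Mika): max(-50, -43, -16) = -16
R0 (Kira): min(26, -16) = -16

-16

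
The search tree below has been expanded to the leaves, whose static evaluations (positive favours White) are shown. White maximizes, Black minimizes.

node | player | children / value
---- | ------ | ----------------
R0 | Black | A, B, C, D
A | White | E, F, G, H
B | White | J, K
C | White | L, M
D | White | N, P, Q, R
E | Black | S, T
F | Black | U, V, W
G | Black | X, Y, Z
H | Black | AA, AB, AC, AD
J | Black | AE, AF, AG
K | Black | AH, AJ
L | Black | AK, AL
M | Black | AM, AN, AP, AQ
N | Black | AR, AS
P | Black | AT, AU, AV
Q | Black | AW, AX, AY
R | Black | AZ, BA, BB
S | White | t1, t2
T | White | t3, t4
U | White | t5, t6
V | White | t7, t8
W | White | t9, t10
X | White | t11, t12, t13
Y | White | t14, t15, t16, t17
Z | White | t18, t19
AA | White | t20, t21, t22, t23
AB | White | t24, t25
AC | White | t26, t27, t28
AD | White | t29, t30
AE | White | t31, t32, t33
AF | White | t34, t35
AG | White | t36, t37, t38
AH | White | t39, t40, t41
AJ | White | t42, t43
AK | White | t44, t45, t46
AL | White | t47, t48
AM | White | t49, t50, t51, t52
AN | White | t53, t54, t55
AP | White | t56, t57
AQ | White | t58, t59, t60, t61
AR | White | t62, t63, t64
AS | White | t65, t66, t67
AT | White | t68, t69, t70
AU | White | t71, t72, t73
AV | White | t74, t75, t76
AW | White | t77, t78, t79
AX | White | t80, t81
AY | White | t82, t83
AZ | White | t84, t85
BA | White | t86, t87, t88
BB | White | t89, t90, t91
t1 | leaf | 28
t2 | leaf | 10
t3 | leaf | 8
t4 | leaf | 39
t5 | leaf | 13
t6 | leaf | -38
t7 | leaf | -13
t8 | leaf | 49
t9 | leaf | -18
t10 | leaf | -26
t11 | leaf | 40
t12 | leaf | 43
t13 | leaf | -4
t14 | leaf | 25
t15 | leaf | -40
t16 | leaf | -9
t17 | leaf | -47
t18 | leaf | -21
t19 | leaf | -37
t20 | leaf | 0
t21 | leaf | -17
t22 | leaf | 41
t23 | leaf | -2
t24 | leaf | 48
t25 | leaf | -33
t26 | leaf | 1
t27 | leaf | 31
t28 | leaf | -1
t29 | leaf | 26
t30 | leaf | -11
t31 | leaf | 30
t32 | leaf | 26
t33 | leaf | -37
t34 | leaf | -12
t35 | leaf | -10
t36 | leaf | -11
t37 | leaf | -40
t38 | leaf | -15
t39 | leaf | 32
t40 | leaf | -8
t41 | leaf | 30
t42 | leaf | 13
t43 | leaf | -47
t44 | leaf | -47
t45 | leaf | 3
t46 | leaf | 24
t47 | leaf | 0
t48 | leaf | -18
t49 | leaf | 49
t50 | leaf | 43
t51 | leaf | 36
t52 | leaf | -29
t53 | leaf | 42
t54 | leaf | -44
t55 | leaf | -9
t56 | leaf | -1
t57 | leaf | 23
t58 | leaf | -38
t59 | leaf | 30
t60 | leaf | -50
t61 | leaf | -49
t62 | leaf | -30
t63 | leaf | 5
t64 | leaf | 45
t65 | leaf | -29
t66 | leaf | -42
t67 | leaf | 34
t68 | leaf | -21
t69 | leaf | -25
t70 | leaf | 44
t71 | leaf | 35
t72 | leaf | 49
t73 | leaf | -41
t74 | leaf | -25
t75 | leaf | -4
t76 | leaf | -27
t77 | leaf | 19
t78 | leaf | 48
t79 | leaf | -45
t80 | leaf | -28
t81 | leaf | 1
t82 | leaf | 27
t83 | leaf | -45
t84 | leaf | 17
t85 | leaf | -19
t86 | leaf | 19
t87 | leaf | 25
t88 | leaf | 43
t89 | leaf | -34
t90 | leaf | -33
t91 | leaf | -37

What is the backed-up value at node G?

-21

X (White): max(40, 43, -4) = 43
Y (White): max(25, -40, -9, -47) = 25
Z (White): max(-21, -37) = -21
G (Black): min(43, 25, -21) = -21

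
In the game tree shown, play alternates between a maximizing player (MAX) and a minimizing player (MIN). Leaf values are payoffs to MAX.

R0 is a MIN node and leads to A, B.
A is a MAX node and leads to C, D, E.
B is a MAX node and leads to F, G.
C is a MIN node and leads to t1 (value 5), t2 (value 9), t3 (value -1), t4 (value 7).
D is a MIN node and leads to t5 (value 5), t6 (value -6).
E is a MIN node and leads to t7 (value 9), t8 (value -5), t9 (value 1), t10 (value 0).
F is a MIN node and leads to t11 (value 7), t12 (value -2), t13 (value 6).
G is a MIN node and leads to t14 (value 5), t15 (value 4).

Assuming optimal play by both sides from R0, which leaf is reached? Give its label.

t3

C (MIN): min(5, 9, -1, 7) = -1
D (MIN): min(5, -6) = -6
E (MIN): min(9, -5, 1, 0) = -5
A (MAX): max(-1, -6, -5) = -1
F (MIN): min(7, -2, 6) = -2
G (MIN): min(5, 4) = 4
B (MAX): max(-2, 4) = 4
R0 (MIN): min(-1, 4) = -1
At R0, MIN picks A (lowest: -1).
At A, MAX picks C (highest: -1).
At C, MIN picks t3 (lowest: -1).
Terminal value -1.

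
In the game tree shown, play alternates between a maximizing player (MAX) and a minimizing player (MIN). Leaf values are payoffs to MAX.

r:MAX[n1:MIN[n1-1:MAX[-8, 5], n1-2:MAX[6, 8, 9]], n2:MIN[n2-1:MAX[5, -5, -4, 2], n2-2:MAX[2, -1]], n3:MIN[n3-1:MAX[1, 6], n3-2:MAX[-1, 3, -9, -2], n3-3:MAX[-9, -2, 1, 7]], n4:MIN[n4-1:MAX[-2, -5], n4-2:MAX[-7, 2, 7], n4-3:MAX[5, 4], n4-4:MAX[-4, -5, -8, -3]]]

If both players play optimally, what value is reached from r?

n1-1 (MAX): max(-8, 5) = 5
n1-2 (MAX): max(6, 8, 9) = 9
n1 (MIN): min(5, 9) = 5
n2-1 (MAX): max(5, -5, -4, 2) = 5
n2-2 (MAX): max(2, -1) = 2
n2 (MIN): min(5, 2) = 2
n3-1 (MAX): max(1, 6) = 6
n3-2 (MAX): max(-1, 3, -9, -2) = 3
n3-3 (MAX): max(-9, -2, 1, 7) = 7
n3 (MIN): min(6, 3, 7) = 3
n4-1 (MAX): max(-2, -5) = -2
n4-2 (MAX): max(-7, 2, 7) = 7
n4-3 (MAX): max(5, 4) = 5
n4-4 (MAX): max(-4, -5, -8, -3) = -3
n4 (MIN): min(-2, 7, 5, -3) = -3
r (MAX): max(5, 2, 3, -3) = 5

5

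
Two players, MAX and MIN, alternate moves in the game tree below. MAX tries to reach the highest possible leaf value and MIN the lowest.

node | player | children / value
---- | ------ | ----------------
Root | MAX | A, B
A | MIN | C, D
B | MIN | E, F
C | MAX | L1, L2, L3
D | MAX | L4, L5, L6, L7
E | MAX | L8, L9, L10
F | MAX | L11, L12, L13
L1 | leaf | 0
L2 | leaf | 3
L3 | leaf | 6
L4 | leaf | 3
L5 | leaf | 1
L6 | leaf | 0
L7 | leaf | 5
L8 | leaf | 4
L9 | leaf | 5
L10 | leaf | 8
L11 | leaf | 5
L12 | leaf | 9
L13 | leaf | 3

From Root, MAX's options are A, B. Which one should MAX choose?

C (MAX): max(0, 3, 6) = 6
D (MAX): max(3, 1, 0, 5) = 5
A (MIN): min(6, 5) = 5
E (MAX): max(4, 5, 8) = 8
F (MAX): max(5, 9, 3) = 9
B (MIN): min(8, 9) = 8
Root (MAX): max(5, 8) = 8
MAX at Root wants the highest of {A=5, B=8}, so chooses B.

B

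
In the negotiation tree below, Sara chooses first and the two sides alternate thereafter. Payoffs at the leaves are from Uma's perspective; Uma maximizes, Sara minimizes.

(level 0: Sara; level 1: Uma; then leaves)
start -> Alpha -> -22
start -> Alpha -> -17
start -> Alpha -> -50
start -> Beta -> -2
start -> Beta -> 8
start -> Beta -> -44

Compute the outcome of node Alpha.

Alpha (Uma): max(-22, -17, -50) = -17

-17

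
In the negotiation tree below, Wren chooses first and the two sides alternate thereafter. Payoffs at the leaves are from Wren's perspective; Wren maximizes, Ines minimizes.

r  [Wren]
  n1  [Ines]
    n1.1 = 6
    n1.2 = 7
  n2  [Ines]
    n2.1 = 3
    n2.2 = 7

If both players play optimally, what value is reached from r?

n1 (Ines): min(6, 7) = 6
n2 (Ines): min(3, 7) = 3
r (Wren): max(6, 3) = 6

6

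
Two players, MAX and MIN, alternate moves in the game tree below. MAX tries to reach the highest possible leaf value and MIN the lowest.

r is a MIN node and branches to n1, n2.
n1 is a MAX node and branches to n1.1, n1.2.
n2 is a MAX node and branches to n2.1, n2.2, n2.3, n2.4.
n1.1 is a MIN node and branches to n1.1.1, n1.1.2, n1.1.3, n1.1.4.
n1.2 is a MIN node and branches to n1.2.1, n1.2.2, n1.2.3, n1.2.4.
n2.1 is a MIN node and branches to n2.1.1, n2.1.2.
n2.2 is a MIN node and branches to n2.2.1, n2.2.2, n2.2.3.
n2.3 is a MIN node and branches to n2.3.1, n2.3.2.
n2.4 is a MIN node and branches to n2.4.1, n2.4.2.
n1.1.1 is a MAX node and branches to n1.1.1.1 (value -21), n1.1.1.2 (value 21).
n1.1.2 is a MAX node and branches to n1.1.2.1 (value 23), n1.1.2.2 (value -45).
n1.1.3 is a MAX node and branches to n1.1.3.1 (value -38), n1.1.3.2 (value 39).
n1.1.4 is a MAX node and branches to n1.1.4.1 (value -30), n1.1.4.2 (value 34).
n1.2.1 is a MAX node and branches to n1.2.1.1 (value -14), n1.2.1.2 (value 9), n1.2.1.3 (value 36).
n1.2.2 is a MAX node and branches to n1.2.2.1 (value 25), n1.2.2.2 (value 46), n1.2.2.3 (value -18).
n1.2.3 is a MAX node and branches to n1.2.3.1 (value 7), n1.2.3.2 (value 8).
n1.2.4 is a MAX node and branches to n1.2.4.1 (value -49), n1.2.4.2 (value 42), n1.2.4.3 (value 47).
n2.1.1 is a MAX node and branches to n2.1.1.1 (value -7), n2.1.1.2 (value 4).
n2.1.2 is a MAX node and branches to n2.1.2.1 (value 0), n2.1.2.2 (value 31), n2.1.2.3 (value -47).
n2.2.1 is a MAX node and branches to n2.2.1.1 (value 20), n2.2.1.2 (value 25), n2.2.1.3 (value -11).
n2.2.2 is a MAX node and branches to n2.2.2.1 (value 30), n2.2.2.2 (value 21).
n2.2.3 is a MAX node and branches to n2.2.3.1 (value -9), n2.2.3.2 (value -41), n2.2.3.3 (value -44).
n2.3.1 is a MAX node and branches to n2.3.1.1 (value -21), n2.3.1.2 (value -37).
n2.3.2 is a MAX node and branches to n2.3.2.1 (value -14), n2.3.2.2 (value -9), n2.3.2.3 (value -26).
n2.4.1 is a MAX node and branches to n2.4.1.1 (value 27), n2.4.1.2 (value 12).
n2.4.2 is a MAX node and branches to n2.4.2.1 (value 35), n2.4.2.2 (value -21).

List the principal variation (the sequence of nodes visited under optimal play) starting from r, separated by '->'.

r -> n1 -> n1.1 -> n1.1.1 -> n1.1.1.2

n1.1.1 (MAX): max(-21, 21) = 21
n1.1.2 (MAX): max(23, -45) = 23
n1.1.3 (MAX): max(-38, 39) = 39
n1.1.4 (MAX): max(-30, 34) = 34
n1.1 (MIN): min(21, 23, 39, 34) = 21
n1.2.1 (MAX): max(-14, 9, 36) = 36
n1.2.2 (MAX): max(25, 46, -18) = 46
n1.2.3 (MAX): max(7, 8) = 8
n1.2.4 (MAX): max(-49, 42, 47) = 47
n1.2 (MIN): min(36, 46, 8, 47) = 8
n1 (MAX): max(21, 8) = 21
n2.1.1 (MAX): max(-7, 4) = 4
n2.1.2 (MAX): max(0, 31, -47) = 31
n2.1 (MIN): min(4, 31) = 4
n2.2.1 (MAX): max(20, 25, -11) = 25
n2.2.2 (MAX): max(30, 21) = 30
n2.2.3 (MAX): max(-9, -41, -44) = -9
n2.2 (MIN): min(25, 30, -9) = -9
n2.3.1 (MAX): max(-21, -37) = -21
n2.3.2 (MAX): max(-14, -9, -26) = -9
n2.3 (MIN): min(-21, -9) = -21
n2.4.1 (MAX): max(27, 12) = 27
n2.4.2 (MAX): max(35, -21) = 35
n2.4 (MIN): min(27, 35) = 27
n2 (MAX): max(4, -9, -21, 27) = 27
r (MIN): min(21, 27) = 21
At r, MIN picks n1 (lowest: 21).
At n1, MAX picks n1.1 (highest: 21).
At n1.1, MIN picks n1.1.1 (lowest: 21).
At n1.1.1, MAX picks n1.1.1.2 (highest: 21).
Terminal value 21.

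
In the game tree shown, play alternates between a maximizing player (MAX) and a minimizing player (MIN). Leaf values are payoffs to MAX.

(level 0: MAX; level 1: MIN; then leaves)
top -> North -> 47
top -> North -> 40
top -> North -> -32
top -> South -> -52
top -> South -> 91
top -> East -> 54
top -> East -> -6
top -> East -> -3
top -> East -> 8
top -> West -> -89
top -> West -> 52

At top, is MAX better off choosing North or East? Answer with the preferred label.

East

North (MIN): min(47, 40, -32) = -32
East (MIN): min(54, -6, -3, 8) = -6
MAX prefers the higher value; North=-32, East=-6. East is better since -6 > -32.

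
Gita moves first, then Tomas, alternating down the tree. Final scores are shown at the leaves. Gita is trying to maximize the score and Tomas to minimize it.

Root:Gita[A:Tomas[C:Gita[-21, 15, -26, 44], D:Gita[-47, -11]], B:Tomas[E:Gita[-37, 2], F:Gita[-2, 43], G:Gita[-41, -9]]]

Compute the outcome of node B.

E (Gita): max(-37, 2) = 2
F (Gita): max(-2, 43) = 43
G (Gita): max(-41, -9) = -9
B (Tomas): min(2, 43, -9) = -9

-9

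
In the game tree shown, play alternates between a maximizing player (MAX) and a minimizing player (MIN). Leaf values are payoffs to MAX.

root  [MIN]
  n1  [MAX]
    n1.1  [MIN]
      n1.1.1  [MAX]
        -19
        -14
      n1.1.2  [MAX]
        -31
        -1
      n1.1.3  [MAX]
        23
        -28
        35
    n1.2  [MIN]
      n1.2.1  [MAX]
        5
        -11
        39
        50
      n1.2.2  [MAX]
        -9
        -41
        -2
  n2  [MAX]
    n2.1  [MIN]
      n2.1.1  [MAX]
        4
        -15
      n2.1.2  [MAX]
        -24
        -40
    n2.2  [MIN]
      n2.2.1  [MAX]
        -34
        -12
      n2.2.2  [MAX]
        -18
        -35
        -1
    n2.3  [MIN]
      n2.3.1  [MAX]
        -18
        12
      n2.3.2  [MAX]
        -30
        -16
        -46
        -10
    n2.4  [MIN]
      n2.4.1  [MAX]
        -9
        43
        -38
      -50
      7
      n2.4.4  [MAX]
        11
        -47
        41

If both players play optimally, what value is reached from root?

-10

n1.1.1 (MAX): max(-19, -14) = -14
n1.1.2 (MAX): max(-31, -1) = -1
n1.1.3 (MAX): max(23, -28, 35) = 35
n1.1 (MIN): min(-14, -1, 35) = -14
n1.2.1 (MAX): max(5, -11, 39, 50) = 50
n1.2.2 (MAX): max(-9, -41, -2) = -2
n1.2 (MIN): min(50, -2) = -2
n1 (MAX): max(-14, -2) = -2
n2.1.1 (MAX): max(4, -15) = 4
n2.1.2 (MAX): max(-24, -40) = -24
n2.1 (MIN): min(4, -24) = -24
n2.2.1 (MAX): max(-34, -12) = -12
n2.2.2 (MAX): max(-18, -35, -1) = -1
n2.2 (MIN): min(-12, -1) = -12
n2.3.1 (MAX): max(-18, 12) = 12
n2.3.2 (MAX): max(-30, -16, -46, -10) = -10
n2.3 (MIN): min(12, -10) = -10
n2.4.1 (MAX): max(-9, 43, -38) = 43
n2.4.4 (MAX): max(11, -47, 41) = 41
n2.4 (MIN): min(43, -50, 7, 41) = -50
n2 (MAX): max(-24, -12, -10, -50) = -10
root (MIN): min(-2, -10) = -10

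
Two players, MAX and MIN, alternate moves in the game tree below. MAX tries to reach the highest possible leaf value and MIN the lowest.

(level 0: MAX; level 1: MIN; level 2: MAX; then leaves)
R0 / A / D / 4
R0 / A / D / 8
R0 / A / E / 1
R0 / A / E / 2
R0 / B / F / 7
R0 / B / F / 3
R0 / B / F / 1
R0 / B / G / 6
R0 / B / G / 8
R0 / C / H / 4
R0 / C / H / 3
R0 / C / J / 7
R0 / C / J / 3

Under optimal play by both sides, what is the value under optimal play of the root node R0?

D (MAX): max(4, 8) = 8
E (MAX): max(1, 2) = 2
A (MIN): min(8, 2) = 2
F (MAX): max(7, 3, 1) = 7
G (MAX): max(6, 8) = 8
B (MIN): min(7, 8) = 7
H (MAX): max(4, 3) = 4
J (MAX): max(7, 3) = 7
C (MIN): min(4, 7) = 4
R0 (MAX): max(2, 7, 4) = 7

7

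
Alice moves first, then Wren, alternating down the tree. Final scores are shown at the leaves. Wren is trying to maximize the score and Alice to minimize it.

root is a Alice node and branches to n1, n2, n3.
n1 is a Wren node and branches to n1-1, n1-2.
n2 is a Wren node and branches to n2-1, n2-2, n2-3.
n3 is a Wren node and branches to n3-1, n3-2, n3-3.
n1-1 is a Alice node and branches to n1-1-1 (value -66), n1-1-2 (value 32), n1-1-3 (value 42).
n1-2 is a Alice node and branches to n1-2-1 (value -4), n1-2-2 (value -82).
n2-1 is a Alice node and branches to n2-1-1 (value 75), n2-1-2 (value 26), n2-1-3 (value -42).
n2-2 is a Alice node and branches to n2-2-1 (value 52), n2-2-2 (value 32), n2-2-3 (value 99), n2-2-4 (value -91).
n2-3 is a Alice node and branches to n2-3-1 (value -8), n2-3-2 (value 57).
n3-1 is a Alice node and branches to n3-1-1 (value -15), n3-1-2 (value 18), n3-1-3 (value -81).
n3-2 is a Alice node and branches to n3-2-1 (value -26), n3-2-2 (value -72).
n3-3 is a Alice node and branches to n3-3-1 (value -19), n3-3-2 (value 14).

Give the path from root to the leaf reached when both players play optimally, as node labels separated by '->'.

root -> n1 -> n1-1 -> n1-1-1

n1-1 (Alice): min(-66, 32, 42) = -66
n1-2 (Alice): min(-4, -82) = -82
n1 (Wren): max(-66, -82) = -66
n2-1 (Alice): min(75, 26, -42) = -42
n2-2 (Alice): min(52, 32, 99, -91) = -91
n2-3 (Alice): min(-8, 57) = -8
n2 (Wren): max(-42, -91, -8) = -8
n3-1 (Alice): min(-15, 18, -81) = -81
n3-2 (Alice): min(-26, -72) = -72
n3-3 (Alice): min(-19, 14) = -19
n3 (Wren): max(-81, -72, -19) = -19
root (Alice): min(-66, -8, -19) = -66
At root, Alice picks n1 (lowest: -66).
At n1, Wren picks n1-1 (highest: -66).
At n1-1, Alice picks n1-1-1 (lowest: -66).
Terminal value -66.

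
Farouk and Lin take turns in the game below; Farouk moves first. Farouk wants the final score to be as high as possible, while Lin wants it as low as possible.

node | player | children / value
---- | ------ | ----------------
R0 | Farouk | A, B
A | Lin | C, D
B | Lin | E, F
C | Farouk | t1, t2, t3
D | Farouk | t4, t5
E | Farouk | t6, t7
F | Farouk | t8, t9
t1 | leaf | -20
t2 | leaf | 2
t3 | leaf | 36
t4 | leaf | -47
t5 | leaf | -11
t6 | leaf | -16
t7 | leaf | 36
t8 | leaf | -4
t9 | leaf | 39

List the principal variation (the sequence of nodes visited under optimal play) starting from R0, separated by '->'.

C (Farouk): max(-20, 2, 36) = 36
D (Farouk): max(-47, -11) = -11
A (Lin): min(36, -11) = -11
E (Farouk): max(-16, 36) = 36
F (Farouk): max(-4, 39) = 39
B (Lin): min(36, 39) = 36
R0 (Farouk): max(-11, 36) = 36
At R0, Farouk picks B (highest: 36).
At B, Lin picks E (lowest: 36).
At E, Farouk picks t7 (highest: 36).
Terminal value 36.

R0 -> B -> E -> t7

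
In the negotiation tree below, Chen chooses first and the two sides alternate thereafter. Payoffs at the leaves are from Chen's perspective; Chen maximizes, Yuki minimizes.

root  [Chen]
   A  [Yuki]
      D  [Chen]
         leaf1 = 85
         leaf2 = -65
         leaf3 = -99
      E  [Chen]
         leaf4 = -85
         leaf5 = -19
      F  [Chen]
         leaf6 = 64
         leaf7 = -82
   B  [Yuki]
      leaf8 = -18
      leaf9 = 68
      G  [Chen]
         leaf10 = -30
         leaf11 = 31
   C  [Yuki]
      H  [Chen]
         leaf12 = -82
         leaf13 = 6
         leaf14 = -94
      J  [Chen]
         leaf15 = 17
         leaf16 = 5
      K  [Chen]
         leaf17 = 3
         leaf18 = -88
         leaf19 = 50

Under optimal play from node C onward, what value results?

H (Chen): max(-82, 6, -94) = 6
J (Chen): max(17, 5) = 17
K (Chen): max(3, -88, 50) = 50
C (Yuki): min(6, 17, 50) = 6

6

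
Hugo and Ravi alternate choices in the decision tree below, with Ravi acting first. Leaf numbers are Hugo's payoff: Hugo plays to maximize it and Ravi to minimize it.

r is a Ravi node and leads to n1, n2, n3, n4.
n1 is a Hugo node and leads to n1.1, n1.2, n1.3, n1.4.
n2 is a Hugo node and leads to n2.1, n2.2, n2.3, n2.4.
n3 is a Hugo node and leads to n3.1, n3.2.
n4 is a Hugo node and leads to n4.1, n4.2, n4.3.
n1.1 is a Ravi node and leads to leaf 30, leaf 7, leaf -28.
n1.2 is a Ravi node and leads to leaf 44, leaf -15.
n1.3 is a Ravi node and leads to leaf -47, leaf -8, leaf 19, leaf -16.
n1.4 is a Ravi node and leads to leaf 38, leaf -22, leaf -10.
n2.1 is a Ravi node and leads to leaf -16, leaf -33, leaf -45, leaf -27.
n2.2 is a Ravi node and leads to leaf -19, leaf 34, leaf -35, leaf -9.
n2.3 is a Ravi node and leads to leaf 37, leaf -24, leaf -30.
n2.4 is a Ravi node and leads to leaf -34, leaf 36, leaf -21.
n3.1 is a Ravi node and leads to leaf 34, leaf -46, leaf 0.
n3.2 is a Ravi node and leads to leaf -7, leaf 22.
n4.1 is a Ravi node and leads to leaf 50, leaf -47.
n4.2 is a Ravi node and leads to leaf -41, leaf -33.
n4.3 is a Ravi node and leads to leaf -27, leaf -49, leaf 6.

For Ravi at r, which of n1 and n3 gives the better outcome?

n1.1 (Ravi): min(30, 7, -28) = -28
n1.2 (Ravi): min(44, -15) = -15
n1.3 (Ravi): min(-47, -8, 19, -16) = -47
n1.4 (Ravi): min(38, -22, -10) = -22
n1 (Hugo): max(-28, -15, -47, -22) = -15
n3.1 (Ravi): min(34, -46, 0) = -46
n3.2 (Ravi): min(-7, 22) = -7
n3 (Hugo): max(-46, -7) = -7
Ravi prefers the lower value; n1=-15, n3=-7. n1 is better since -15 < -7.

n1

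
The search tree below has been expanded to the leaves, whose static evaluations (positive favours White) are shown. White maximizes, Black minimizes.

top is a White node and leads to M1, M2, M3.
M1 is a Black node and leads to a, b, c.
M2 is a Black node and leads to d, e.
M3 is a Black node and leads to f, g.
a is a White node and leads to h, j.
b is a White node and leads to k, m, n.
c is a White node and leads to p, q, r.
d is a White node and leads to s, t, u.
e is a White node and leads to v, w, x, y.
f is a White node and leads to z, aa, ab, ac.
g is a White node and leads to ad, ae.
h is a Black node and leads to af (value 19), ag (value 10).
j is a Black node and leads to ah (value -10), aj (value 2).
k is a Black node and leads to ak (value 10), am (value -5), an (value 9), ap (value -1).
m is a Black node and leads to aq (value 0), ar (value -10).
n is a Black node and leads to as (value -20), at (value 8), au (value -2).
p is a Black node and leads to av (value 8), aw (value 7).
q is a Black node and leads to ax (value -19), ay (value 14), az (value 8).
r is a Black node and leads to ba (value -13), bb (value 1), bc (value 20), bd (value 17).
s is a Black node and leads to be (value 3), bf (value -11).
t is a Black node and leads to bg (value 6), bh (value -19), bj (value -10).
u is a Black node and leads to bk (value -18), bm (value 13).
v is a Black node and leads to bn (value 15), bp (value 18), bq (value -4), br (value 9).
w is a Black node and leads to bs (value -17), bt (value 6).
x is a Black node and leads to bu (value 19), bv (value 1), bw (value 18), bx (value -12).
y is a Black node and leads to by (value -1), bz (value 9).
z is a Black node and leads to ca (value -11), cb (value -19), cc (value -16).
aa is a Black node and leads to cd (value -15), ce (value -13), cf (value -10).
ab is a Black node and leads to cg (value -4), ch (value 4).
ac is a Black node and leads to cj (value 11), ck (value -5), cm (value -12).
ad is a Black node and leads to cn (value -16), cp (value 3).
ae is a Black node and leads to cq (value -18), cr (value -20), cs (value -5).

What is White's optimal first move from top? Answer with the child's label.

h (Black): min(19, 10) = 10
j (Black): min(-10, 2) = -10
a (White): max(10, -10) = 10
k (Black): min(10, -5, 9, -1) = -5
m (Black): min(0, -10) = -10
n (Black): min(-20, 8, -2) = -20
b (White): max(-5, -10, -20) = -5
p (Black): min(8, 7) = 7
q (Black): min(-19, 14, 8) = -19
r (Black): min(-13, 1, 20, 17) = -13
c (White): max(7, -19, -13) = 7
M1 (Black): min(10, -5, 7) = -5
s (Black): min(3, -11) = -11
t (Black): min(6, -19, -10) = -19
u (Black): min(-18, 13) = -18
d (White): max(-11, -19, -18) = -11
v (Black): min(15, 18, -4, 9) = -4
w (Black): min(-17, 6) = -17
x (Black): min(19, 1, 18, -12) = -12
y (Black): min(-1, 9) = -1
e (White): max(-4, -17, -12, -1) = -1
M2 (Black): min(-11, -1) = -11
z (Black): min(-11, -19, -16) = -19
aa (Black): min(-15, -13, -10) = -15
ab (Black): min(-4, 4) = -4
ac (Black): min(11, -5, -12) = -12
f (White): max(-19, -15, -4, -12) = -4
ad (Black): min(-16, 3) = -16
ae (Black): min(-18, -20, -5) = -20
g (White): max(-16, -20) = -16
M3 (Black): min(-4, -16) = -16
top (White): max(-5, -11, -16) = -5
White at top wants the highest of {M1=-5, M2=-11, M3=-16}, so chooses M1.

M1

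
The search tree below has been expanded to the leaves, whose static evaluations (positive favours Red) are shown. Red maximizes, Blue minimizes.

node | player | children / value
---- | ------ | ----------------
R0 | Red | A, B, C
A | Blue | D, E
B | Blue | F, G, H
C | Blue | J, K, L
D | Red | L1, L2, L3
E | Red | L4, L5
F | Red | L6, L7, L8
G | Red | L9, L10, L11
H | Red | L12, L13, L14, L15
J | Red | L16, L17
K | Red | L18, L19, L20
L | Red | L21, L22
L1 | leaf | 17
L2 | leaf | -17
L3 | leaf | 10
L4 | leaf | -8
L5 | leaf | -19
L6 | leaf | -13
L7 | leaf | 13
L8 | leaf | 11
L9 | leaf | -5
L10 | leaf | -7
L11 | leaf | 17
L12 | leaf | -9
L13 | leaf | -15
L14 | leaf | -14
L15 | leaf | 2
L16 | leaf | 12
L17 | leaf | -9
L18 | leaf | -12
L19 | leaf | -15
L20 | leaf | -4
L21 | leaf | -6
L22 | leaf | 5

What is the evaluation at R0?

D (Red): max(17, -17, 10) = 17
E (Red): max(-8, -19) = -8
A (Blue): min(17, -8) = -8
F (Red): max(-13, 13, 11) = 13
G (Red): max(-5, -7, 17) = 17
H (Red): max(-9, -15, -14, 2) = 2
B (Blue): min(13, 17, 2) = 2
J (Red): max(12, -9) = 12
K (Red): max(-12, -15, -4) = -4
L (Red): max(-6, 5) = 5
C (Blue): min(12, -4, 5) = -4
R0 (Red): max(-8, 2, -4) = 2

2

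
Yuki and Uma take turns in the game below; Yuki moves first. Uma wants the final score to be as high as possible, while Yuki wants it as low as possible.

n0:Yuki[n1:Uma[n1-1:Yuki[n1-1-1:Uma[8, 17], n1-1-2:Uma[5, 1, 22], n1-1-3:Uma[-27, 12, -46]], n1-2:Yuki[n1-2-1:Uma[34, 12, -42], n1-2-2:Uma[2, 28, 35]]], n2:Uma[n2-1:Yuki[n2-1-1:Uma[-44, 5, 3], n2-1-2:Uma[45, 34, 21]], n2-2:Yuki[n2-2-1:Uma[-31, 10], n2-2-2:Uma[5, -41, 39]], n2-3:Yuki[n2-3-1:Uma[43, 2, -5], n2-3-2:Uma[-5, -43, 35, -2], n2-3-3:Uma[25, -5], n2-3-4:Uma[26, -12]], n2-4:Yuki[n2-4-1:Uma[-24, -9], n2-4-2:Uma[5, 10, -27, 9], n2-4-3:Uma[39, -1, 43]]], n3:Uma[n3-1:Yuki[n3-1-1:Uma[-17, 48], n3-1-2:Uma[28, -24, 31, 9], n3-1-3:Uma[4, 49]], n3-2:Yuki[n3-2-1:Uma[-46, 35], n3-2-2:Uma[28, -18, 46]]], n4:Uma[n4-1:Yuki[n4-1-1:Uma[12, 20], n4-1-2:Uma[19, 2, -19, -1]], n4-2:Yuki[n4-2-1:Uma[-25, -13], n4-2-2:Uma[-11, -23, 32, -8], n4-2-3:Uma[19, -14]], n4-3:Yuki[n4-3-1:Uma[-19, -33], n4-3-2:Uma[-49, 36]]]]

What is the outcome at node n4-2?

-13

n4-2-1 (Uma): max(-25, -13) = -13
n4-2-2 (Uma): max(-11, -23, 32, -8) = 32
n4-2-3 (Uma): max(19, -14) = 19
n4-2 (Yuki): min(-13, 32, 19) = -13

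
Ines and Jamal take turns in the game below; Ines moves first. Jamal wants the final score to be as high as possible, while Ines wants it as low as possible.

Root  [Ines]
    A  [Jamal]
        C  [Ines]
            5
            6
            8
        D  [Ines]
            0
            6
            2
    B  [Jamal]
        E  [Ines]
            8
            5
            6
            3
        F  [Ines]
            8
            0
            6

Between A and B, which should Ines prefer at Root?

C (Ines): min(5, 6, 8) = 5
D (Ines): min(0, 6, 2) = 0
A (Jamal): max(5, 0) = 5
E (Ines): min(8, 5, 6, 3) = 3
F (Ines): min(8, 0, 6) = 0
B (Jamal): max(3, 0) = 3
Ines prefers the lower value; A=5, B=3. B is better since 3 < 5.

B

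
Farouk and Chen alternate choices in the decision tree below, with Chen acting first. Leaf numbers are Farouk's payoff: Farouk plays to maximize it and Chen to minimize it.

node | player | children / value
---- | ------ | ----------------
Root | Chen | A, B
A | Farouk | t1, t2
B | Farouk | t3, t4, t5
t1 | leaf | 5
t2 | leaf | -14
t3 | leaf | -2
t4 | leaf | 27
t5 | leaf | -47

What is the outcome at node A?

5

A (Farouk): max(5, -14) = 5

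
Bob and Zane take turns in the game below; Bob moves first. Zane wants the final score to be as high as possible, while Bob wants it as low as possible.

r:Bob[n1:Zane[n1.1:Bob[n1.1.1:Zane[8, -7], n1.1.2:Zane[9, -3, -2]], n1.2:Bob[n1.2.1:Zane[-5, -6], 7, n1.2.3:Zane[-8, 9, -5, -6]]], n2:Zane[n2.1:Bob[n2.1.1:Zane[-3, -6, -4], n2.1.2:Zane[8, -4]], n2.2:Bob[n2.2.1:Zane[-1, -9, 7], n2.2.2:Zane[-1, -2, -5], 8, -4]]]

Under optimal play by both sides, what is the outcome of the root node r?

-3

n1.1.1 (Zane): max(8, -7) = 8
n1.1.2 (Zane): max(9, -3, -2) = 9
n1.1 (Bob): min(8, 9) = 8
n1.2.1 (Zane): max(-5, -6) = -5
n1.2.3 (Zane): max(-8, 9, -5, -6) = 9
n1.2 (Bob): min(-5, 7, 9) = -5
n1 (Zane): max(8, -5) = 8
n2.1.1 (Zane): max(-3, -6, -4) = -3
n2.1.2 (Zane): max(8, -4) = 8
n2.1 (Bob): min(-3, 8) = -3
n2.2.1 (Zane): max(-1, -9, 7) = 7
n2.2.2 (Zane): max(-1, -2, -5) = -1
n2.2 (Bob): min(7, -1, 8, -4) = -4
n2 (Zane): max(-3, -4) = -3
r (Bob): min(8, -3) = -3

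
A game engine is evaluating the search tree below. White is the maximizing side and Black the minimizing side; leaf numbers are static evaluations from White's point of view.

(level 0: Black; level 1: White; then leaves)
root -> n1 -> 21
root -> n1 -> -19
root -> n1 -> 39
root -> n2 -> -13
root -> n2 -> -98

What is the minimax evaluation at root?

-13

n1 (White): max(21, -19, 39) = 39
n2 (White): max(-13, -98) = -13
root (Black): min(39, -13) = -13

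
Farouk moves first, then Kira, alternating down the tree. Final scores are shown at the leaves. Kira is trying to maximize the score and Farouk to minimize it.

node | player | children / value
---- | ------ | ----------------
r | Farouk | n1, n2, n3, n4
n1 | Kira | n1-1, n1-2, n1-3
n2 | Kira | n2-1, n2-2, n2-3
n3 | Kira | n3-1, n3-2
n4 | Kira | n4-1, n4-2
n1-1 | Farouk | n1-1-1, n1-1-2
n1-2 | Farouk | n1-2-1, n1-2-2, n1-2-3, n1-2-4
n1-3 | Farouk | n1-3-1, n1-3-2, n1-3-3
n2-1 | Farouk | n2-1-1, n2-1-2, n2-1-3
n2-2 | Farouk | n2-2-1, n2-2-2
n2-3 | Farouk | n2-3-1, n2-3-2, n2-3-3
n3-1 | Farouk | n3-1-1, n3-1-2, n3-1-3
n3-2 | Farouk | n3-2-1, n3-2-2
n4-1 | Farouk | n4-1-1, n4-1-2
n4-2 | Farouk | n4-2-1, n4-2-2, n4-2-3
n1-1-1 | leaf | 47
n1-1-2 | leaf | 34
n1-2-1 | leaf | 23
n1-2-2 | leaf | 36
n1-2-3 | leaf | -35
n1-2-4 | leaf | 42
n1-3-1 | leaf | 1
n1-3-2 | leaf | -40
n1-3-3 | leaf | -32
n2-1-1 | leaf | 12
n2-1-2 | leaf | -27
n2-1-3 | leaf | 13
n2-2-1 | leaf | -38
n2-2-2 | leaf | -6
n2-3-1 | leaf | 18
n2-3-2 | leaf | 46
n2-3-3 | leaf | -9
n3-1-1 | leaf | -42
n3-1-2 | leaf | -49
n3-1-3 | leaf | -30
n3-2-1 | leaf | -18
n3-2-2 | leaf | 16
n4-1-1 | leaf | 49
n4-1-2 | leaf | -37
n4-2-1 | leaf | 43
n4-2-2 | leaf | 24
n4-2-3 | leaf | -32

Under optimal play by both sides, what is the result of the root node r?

n1-1 (Farouk): min(47, 34) = 34
n1-2 (Farouk): min(23, 36, -35, 42) = -35
n1-3 (Farouk): min(1, -40, -32) = -40
n1 (Kira): max(34, -35, -40) = 34
n2-1 (Farouk): min(12, -27, 13) = -27
n2-2 (Farouk): min(-38, -6) = -38
n2-3 (Farouk): min(18, 46, -9) = -9
n2 (Kira): max(-27, -38, -9) = -9
n3-1 (Farouk): min(-42, -49, -30) = -49
n3-2 (Farouk): min(-18, 16) = -18
n3 (Kira): max(-49, -18) = -18
n4-1 (Farouk): min(49, -37) = -37
n4-2 (Farouk): min(43, 24, -32) = -32
n4 (Kira): max(-37, -32) = -32
r (Farouk): min(34, -9, -18, -32) = -32

-32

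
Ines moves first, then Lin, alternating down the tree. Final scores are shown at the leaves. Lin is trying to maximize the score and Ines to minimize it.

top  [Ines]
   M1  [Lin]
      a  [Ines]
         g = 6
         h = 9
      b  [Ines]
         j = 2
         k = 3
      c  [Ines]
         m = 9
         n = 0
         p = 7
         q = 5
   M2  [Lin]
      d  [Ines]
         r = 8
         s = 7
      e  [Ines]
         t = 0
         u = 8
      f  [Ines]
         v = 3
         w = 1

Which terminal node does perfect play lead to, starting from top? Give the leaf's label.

g

a (Ines): min(6, 9) = 6
b (Ines): min(2, 3) = 2
c (Ines): min(9, 0, 7, 5) = 0
M1 (Lin): max(6, 2, 0) = 6
d (Ines): min(8, 7) = 7
e (Ines): min(0, 8) = 0
f (Ines): min(3, 1) = 1
M2 (Lin): max(7, 0, 1) = 7
top (Ines): min(6, 7) = 6
At top, Ines picks M1 (lowest: 6).
At M1, Lin picks a (highest: 6).
At a, Ines picks g (lowest: 6).
Terminal value 6.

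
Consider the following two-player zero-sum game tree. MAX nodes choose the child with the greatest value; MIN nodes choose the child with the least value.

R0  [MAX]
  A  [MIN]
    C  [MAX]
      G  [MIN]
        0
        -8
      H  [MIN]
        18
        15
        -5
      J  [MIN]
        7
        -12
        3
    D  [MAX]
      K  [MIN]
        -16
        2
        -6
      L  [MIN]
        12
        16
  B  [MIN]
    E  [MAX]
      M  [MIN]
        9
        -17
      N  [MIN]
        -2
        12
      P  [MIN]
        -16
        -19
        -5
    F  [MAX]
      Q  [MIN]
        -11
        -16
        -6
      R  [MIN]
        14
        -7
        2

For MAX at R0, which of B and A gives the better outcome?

A

M (MIN): min(9, -17) = -17
N (MIN): min(-2, 12) = -2
P (MIN): min(-16, -19, -5) = -19
E (MAX): max(-17, -2, -19) = -2
Q (MIN): min(-11, -16, -6) = -16
R (MIN): min(14, -7, 2) = -7
F (MAX): max(-16, -7) = -7
B (MIN): min(-2, -7) = -7
G (MIN): min(0, -8) = -8
H (MIN): min(18, 15, -5) = -5
J (MIN): min(7, -12, 3) = -12
C (MAX): max(-8, -5, -12) = -5
K (MIN): min(-16, 2, -6) = -16
L (MIN): min(12, 16) = 12
D (MAX): max(-16, 12) = 12
A (MIN): min(-5, 12) = -5
MAX prefers the higher value; B=-7, A=-5. A is better since -5 > -7.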